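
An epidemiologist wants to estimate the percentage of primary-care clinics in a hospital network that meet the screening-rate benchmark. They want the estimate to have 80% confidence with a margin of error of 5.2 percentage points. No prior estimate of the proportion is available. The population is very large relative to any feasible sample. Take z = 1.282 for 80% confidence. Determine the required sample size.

152

With no prior estimate, use p = 0.5, giving p(1−p) = 0.25.
n = z²·p(1−p)/E² = 1.282² × 0.2500 / 0.052² = 1.6435 × 0.2500 / 0.002704 ≈ 151.95.
Rounding up gives n = 152.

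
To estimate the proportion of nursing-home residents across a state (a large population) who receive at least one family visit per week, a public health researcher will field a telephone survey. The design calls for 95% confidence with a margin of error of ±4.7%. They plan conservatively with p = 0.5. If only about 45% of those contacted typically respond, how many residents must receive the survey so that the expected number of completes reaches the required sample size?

For 95% confidence, z = 1.96.
Completed interviews needed: n₀ = 1.96² × 0.2500 / 0.047² ≈ 434.77 → 435.
At a 45% response rate, contacts needed = 435 / 0.45 ≈ 966.67 → 967.

967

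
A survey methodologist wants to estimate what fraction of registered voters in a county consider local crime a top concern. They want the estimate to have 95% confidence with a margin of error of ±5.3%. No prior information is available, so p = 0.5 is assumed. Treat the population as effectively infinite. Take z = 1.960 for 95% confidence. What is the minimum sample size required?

With p = 0.5, p(1−p) = 0.25.
n = z²·p(1−p)/E² = 1.960² × 0.2500 / 0.053² = 3.8416 × 0.2500 / 0.002809 ≈ 341.90.
Rounding up gives n = 342.

342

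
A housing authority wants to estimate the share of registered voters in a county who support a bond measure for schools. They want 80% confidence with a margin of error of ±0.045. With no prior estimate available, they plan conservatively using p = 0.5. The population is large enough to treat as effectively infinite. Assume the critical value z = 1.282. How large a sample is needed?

203

With p = 0.5, p(1−p) = 0.25.
n = z²·p(1−p)/E² = 1.282² × 0.2500 / 0.045² = 1.6435 × 0.2500 / 0.002025 ≈ 202.90.
Rounding up gives n = 203.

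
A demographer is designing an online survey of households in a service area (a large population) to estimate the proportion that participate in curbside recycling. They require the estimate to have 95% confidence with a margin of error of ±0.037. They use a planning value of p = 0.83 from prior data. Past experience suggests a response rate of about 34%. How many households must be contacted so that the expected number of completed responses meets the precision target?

For 95% confidence, z = 1.960.
Completed interviews needed: n₀ = 1.960² × 0.1411 / 0.037² ≈ 395.95 → 396.
At a 34% response rate, contacts needed = 396 / 0.34 ≈ 1164.71 → 1165.

1165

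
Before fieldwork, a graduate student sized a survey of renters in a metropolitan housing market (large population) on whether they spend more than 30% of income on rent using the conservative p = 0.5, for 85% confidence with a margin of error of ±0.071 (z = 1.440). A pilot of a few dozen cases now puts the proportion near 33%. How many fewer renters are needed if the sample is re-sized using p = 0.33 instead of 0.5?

12

Conservative (p = 0.5): n = 1.440² × 0.25 / 0.071² ≈ 102.84 → 103.
Using p = 0.33: p(1−p) = 0.2211, so n = 1.440² × 0.2211 / 0.071² ≈ 90.95 → 91.
Reduction: 103 − 91 = 12.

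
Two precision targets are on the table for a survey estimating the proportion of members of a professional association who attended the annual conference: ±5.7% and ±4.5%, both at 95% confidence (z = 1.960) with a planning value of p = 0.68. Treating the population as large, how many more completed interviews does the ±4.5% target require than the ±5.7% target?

155

At ±5.7%: n = 1.960² × 0.2176 / 0.057² ≈ 257.29 → 258.
At ±4.5%: n = 1.960² × 0.2176 / 0.045² ≈ 412.81 → 413.
Additional respondents: 413 − 258 = 155.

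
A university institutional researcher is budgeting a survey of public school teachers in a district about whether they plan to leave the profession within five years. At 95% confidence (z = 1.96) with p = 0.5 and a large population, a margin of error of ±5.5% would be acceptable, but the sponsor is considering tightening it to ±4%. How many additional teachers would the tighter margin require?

At ±5.5%: n = 1.96² × 0.2500 / 0.055² ≈ 317.49 → 318.
At ±4%: n = 1.96² × 0.2500 / 0.040² ≈ 600.25 → 601.
Additional respondents: 601 − 318 = 283.

283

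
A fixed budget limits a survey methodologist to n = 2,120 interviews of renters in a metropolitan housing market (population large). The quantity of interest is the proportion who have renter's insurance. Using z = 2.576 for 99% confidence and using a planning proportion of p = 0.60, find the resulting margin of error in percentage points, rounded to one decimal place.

SE(p̂) = √[p(1−p)/n] = √[0.2400/2120] = 0.01064.
E = z × SE = 2.576 × 0.01064 = 0.02741, or 2.7 percentage points.

2.7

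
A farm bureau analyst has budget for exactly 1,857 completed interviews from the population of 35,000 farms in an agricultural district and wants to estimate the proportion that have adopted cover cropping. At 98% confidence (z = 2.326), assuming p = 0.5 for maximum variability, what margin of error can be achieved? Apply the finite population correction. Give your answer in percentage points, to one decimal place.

Finite-population factor: (N−n)/(N−1) = (35000−1857)/(35000−1) = 0.9470.
SE(p̂) = √[p(1−p)/n · (N−n)/(N−1)] = √[0.2500/1857 × 0.9470] = 0.01129.
E = z × SE = 2.326 × 0.01129 = 0.02626 ≈ 2.6 percentage points.

2.6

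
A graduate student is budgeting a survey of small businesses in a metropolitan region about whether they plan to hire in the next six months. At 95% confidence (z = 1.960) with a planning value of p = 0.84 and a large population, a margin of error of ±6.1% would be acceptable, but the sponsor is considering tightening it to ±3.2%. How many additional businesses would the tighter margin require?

At ±6.1%: n = 1.960² × 0.1344 / 0.061² ≈ 138.76 → 139.
At ±3.2%: n = 1.960² × 0.1344 / 0.032² ≈ 504.21 → 505.
Additional respondents: 505 − 139 = 366.

366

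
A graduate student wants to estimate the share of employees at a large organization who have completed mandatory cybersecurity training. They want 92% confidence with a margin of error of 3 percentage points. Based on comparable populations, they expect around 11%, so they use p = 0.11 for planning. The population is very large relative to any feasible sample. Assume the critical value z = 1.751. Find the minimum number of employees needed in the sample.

With p = 0.11, p(1−p) = 0.0979.
n = z²·p(1−p)/E² = 1.751² × 0.0979 / 0.030² = 3.0660 × 0.0979 / 0.000900 ≈ 333.51.
Rounding up gives n = 334.

334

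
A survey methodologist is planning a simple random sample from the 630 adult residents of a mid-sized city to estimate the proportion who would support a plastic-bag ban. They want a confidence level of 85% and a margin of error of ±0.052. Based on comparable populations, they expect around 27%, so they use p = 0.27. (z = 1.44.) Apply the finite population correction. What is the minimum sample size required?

Unadjusted: n₀ = 1.44² × 0.27 × 0.73 / 0.052² ≈ 151.15, so n₀ = 152.
Finite population correction with N = 630: n = n₀ / (1 + (n₀−1)/N) = 152 / (1 + 151/630) = 152 / 1.2397 ≈ 122.61.
Rounding up, n = 123.

123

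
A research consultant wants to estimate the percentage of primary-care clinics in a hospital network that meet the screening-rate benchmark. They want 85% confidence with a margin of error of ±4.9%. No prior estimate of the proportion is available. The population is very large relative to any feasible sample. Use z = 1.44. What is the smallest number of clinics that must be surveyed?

216

With no prior estimate, use p = 0.5, giving p(1−p) = 0.25.
n = z²·p(1−p)/E² = 1.44² × 0.2500 / 0.049² = 2.0736 × 0.2500 / 0.002401 ≈ 215.91.
Rounding up gives n = 216.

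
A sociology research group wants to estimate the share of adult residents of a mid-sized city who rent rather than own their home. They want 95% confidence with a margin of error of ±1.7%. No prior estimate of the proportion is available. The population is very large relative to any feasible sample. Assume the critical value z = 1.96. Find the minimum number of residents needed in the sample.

With no prior estimate, use p = 0.5, giving p(1−p) = 0.25.
n = z²·p(1−p)/E² = 1.96² × 0.2500 / 0.017² = 3.8416 × 0.2500 / 0.000289 ≈ 3323.18.
Rounding up gives n = 3324.

3324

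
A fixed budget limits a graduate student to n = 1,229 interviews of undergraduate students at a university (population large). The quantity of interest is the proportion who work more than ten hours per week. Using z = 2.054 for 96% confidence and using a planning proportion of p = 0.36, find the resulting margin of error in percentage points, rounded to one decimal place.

SE(p̂) = √[p(1−p)/n] = √[0.2304/1229] = 0.01369.
E = z × SE = 2.054 × 0.01369 = 0.02812, or 2.8 percentage points.

2.8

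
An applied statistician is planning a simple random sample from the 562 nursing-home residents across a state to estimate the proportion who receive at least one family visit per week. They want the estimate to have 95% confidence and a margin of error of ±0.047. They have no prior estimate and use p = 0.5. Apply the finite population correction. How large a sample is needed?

For 95% confidence, z = 1.96.
Unadjusted: n₀ = 1.96² × 0.50 × 0.50 / 0.047² ≈ 434.77, so n₀ = 435.
Finite population correction with N = 562: n = n₀ / (1 + (n₀−1)/N) = 435 / (1 + 434/562) = 435 / 1.7722 ≈ 245.45.
Rounding up, n = 246.

246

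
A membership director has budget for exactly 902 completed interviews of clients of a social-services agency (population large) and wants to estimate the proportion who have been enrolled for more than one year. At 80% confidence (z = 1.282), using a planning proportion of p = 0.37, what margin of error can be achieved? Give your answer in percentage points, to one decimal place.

SE(p̂) = √[p(1−p)/n] = √[0.2331/902] = 0.01608.
E = z × SE = 1.282 × 0.01608 = 0.02061, or 2.1 percentage points.

2.1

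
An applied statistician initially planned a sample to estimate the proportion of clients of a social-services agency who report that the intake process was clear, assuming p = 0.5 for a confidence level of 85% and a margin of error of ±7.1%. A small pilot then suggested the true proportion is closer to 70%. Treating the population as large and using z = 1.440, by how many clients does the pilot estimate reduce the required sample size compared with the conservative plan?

16

Conservative (p = 0.5): n = 1.440² × 0.25 / 0.071² ≈ 102.84 → 103.
Using p = 0.70: p(1−p) = 0.2100, so n = 1.440² × 0.2100 / 0.071² ≈ 86.38 → 87.
Reduction: 103 − 87 = 16.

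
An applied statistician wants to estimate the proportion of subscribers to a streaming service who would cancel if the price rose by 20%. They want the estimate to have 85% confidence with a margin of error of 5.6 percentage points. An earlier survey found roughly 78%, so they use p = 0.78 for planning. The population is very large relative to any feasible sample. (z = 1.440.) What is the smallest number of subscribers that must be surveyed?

114

With p = 0.78, p(1−p) = 0.1716.
n = z²·p(1−p)/E² = 1.440² × 0.1716 / 0.056² = 2.0736 × 0.1716 / 0.003136 ≈ 113.47.
Rounding up gives n = 114.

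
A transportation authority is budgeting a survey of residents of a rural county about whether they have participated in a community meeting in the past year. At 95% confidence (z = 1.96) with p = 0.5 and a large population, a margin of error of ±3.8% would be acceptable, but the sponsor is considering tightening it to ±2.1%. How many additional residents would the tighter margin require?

1512

At ±3.8%: n = 1.96² × 0.2500 / 0.038² ≈ 665.10 → 666.
At ±2.1%: n = 1.96² × 0.2500 / 0.021² ≈ 2177.78 → 2178.
Additional respondents: 2178 − 666 = 1512.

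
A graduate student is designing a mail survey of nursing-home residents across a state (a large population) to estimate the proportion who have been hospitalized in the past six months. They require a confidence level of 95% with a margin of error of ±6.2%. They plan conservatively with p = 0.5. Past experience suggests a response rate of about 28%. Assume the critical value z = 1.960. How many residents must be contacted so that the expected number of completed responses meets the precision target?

Completed interviews needed: n₀ = 1.960² × 0.2500 / 0.062² ≈ 249.84 → 250.
At a 28% response rate, contacts needed = 250 / 0.28 ≈ 892.86 → 893.

893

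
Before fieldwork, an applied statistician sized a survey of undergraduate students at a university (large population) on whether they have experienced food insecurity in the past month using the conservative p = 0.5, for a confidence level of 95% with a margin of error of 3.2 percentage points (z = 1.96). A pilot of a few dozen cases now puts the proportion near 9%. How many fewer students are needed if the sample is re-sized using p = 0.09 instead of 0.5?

Conservative (p = 0.5): n = 1.96² × 0.25 / 0.032² ≈ 937.89 → 938.
Using p = 0.09: p(1−p) = 0.0819, so n = 1.96² × 0.0819 / 0.032² ≈ 307.25 → 308.
Reduction: 938 − 308 = 630.

630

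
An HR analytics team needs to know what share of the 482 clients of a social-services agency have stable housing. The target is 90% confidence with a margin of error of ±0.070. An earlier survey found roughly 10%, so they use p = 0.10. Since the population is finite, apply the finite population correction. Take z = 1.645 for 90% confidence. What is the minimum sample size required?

46

Unadjusted: n₀ = 1.645² × 0.10 × 0.90 / 0.070² ≈ 49.70, so n₀ = 50.
Finite population correction with N = 482: n = n₀ / (1 + (n₀−1)/N) = 50 / (1 + 49/482) = 50 / 1.1017 ≈ 45.39.
Rounding up, n = 46.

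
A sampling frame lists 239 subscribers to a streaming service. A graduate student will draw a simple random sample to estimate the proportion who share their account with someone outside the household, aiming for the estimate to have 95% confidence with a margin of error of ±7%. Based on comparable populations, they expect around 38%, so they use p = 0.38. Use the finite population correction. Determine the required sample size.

105

For 95% confidence, z = 1.960.
Unadjusted: n₀ = 1.960² × 0.38 × 0.62 / 0.070² ≈ 184.71, so n₀ = 185.
Finite population correction with N = 239: n = n₀ / (1 + (n₀−1)/N) = 185 / (1 + 184/239) = 185 / 1.7699 ≈ 104.53.
Rounding up, n = 105.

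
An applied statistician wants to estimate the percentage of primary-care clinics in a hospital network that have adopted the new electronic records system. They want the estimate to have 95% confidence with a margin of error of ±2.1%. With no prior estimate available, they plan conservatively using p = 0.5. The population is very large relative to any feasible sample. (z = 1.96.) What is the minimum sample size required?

With p = 0.5, p(1−p) = 0.25.
n = z²·p(1−p)/E² = 1.96² × 0.2500 / 0.021² = 3.8416 × 0.2500 / 0.000441 ≈ 2177.78.
Rounding up gives n = 2178.

2178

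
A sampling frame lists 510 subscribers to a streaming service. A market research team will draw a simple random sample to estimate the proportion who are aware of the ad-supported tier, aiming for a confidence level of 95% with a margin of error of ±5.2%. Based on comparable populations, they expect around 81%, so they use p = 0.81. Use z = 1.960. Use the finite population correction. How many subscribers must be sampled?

154

Unadjusted: n₀ = 1.960² × 0.81 × 0.19 / 0.052² ≈ 218.65, so n₀ = 219.
Finite population correction with N = 510: n = n₀ / (1 + (n₀−1)/N) = 219 / (1 + 218/510) = 219 / 1.4275 ≈ 153.42.
Rounding up, n = 154.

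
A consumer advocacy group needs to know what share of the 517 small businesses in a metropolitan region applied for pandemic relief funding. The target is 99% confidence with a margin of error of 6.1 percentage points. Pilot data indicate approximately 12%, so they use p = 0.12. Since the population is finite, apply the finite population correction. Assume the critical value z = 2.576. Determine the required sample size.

139

Unadjusted: n₀ = 2.576² × 0.12 × 0.88 / 0.061² ≈ 188.32, so n₀ = 189.
Finite population correction with N = 517: n = n₀ / (1 + (n₀−1)/N) = 189 / (1 + 188/517) = 189 / 1.3636 ≈ 138.60.
Rounding up, n = 139.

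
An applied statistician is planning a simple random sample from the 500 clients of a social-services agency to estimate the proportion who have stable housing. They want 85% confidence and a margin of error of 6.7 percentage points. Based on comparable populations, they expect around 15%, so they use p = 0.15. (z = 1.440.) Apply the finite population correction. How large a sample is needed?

53

Unadjusted: n₀ = 1.440² × 0.15 × 0.85 / 0.067² ≈ 58.90, so n₀ = 59.
Finite population correction with N = 500: n = n₀ / (1 + (n₀−1)/N) = 59 / (1 + 58/500) = 59 / 1.1160 ≈ 52.87.
Rounding up, n = 53.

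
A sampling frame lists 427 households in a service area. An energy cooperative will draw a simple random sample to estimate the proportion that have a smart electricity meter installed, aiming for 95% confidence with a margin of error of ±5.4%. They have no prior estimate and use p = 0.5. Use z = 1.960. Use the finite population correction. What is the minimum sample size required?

187

Unadjusted: n₀ = 1.960² × 0.50 × 0.50 / 0.054² ≈ 329.36, so n₀ = 330.
Finite population correction with N = 427: n = n₀ / (1 + (n₀−1)/N) = 330 / (1 + 329/427) = 330 / 1.7705 ≈ 186.39.
Rounding up, n = 187.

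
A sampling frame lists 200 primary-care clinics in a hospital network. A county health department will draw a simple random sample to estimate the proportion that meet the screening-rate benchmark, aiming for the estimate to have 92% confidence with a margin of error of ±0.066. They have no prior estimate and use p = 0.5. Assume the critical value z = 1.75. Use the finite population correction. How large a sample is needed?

Unadjusted: n₀ = 1.75² × 0.50 × 0.50 / 0.066² ≈ 175.76, so n₀ = 176.
Finite population correction with N = 200: n = n₀ / (1 + (n₀−1)/N) = 176 / (1 + 175/200) = 176 / 1.8750 ≈ 93.87.
Rounding up, n = 94.

94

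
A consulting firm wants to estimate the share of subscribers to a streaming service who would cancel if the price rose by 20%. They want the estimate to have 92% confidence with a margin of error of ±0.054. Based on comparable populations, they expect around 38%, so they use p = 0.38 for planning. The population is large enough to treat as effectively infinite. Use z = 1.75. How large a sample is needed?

With p = 0.38, p(1−p) = 0.2356.
n = z²·p(1−p)/E² = 1.75² × 0.2356 / 0.054² = 3.0625 × 0.2356 / 0.002916 ≈ 247.44.
Rounding up gives n = 248.

248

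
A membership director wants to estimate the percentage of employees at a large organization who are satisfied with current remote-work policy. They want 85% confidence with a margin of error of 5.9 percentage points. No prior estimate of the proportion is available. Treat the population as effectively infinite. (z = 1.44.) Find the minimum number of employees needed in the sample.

With no prior estimate, use p = 0.5, giving p(1−p) = 0.25.
n = z²·p(1−p)/E² = 1.44² × 0.2500 / 0.059² = 2.0736 × 0.2500 / 0.003481 ≈ 148.92.
Rounding up gives n = 149.

149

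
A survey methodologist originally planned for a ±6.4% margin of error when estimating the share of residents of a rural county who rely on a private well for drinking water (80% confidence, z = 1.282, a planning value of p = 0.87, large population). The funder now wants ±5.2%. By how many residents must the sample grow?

23

At ±6.4%: n = 1.282² × 0.1131 / 0.064² ≈ 45.38 → 46.
At ±5.2%: n = 1.282² × 0.1131 / 0.052² ≈ 68.74 → 69.
Additional respondents: 69 − 46 = 23.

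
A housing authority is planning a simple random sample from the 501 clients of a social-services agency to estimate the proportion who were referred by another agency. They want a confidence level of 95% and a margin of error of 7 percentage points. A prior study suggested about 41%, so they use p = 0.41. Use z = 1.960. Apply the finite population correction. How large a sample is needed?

Unadjusted: n₀ = 1.960² × 0.41 × 0.59 / 0.070² ≈ 189.65, so n₀ = 190.
Finite population correction with N = 501: n = n₀ / (1 + (n₀−1)/N) = 190 / (1 + 189/501) = 190 / 1.3772 ≈ 137.96.
Rounding up, n = 138.

138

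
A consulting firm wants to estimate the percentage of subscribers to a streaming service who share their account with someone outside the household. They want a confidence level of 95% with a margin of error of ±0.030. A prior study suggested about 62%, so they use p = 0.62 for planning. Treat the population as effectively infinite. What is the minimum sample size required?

For 95% confidence, z = 1.960.
With p = 0.62, p(1−p) = 0.2356.
n = z²·p(1−p)/E² = 1.960² × 0.2356 / 0.030² = 3.8416 × 0.2356 / 0.000900 ≈ 1005.65.
Rounding up gives n = 1006.

1006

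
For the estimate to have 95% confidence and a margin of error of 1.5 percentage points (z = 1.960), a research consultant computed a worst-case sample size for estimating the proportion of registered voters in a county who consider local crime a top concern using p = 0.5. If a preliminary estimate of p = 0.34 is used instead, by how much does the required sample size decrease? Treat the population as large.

Conservative (p = 0.5): n = 1.960² × 0.25 / 0.015² ≈ 4268.44 → 4269.
Using p = 0.34: p(1−p) = 0.2244, so n = 1.960² × 0.2244 / 0.015² ≈ 3831.36 → 3832.
Reduction: 4269 − 3832 = 437.

437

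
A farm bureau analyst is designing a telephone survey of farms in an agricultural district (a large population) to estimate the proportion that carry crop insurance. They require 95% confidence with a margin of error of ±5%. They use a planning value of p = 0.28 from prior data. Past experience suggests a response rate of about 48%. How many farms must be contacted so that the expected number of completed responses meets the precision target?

For 95% confidence, z = 1.96.
Completed interviews needed: n₀ = 1.96² × 0.2016 / 0.050² ≈ 309.79 → 310.
At a 48% response rate, contacts needed = 310 / 0.48 ≈ 645.83 → 646.

646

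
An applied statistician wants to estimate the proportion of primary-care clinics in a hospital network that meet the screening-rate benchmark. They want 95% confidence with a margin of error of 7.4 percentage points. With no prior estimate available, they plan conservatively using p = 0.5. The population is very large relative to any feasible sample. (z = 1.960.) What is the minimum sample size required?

With p = 0.5, p(1−p) = 0.25.
n = z²·p(1−p)/E² = 1.960² × 0.2500 / 0.074² = 3.8416 × 0.2500 / 0.005476 ≈ 175.38.
Rounding up gives n = 176.

176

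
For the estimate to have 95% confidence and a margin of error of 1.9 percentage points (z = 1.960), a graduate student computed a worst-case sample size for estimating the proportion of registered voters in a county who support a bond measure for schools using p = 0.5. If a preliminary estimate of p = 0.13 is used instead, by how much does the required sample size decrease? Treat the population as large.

1457

Conservative (p = 0.5): n = 1.960² × 0.25 / 0.019² ≈ 2660.39 → 2661.
Using p = 0.13: p(1−p) = 0.1131, so n = 1.960² × 0.1131 / 0.019² ≈ 1203.56 → 1204.
Reduction: 2661 − 1204 = 1457.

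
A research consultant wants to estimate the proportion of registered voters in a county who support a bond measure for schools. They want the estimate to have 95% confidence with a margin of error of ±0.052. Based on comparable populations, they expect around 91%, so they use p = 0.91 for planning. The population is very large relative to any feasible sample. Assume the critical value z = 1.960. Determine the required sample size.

With p = 0.91, p(1−p) = 0.0819.
n = z²·p(1−p)/E² = 1.960² × 0.0819 / 0.052² = 3.8416 × 0.0819 / 0.002704 ≈ 116.36.
Rounding up gives n = 117.

117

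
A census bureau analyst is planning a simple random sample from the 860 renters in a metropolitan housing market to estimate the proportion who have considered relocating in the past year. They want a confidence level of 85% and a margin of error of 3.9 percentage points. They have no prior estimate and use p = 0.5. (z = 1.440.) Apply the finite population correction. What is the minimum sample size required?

245

Unadjusted: n₀ = 1.440² × 0.50 × 0.50 / 0.039² ≈ 340.83, so n₀ = 341.
Finite population correction with N = 860: n = n₀ / (1 + (n₀−1)/N) = 341 / (1 + 340/860) = 341 / 1.3953 ≈ 244.38.
Rounding up, n = 245.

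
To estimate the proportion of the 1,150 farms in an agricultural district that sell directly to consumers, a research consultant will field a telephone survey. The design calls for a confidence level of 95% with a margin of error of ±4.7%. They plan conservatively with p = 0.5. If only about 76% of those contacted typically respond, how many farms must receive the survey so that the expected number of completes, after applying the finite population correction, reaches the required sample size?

416

For 95% confidence, z = 1.960.
Completed interviews needed (unadjusted): n₀ = 1.960² × 0.2500 / 0.047² ≈ 434.77 → 435.
FPC for N = 1,150: n = 435 / (1 + 434/1150) = 435 / 1.3774 ≈ 315.81 → 316.
At a 76% response rate, contacts needed = 316 / 0.76 ≈ 415.79 → 416.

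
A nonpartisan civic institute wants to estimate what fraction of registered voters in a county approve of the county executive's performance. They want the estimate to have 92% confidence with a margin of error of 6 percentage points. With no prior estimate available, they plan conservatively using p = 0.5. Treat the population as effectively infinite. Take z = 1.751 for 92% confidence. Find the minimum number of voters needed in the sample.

With p = 0.5, p(1−p) = 0.25.
n = z²·p(1−p)/E² = 1.751² × 0.2500 / 0.060² = 3.0660 × 0.2500 / 0.003600 ≈ 212.92.
Rounding up gives n = 213.

213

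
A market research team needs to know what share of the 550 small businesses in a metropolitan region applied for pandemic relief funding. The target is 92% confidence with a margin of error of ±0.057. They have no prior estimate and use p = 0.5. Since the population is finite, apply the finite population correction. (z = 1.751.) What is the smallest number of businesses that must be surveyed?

Unadjusted: n₀ = 1.751² × 0.50 × 0.50 / 0.057² ≈ 235.92, so n₀ = 236.
Finite population correction with N = 550: n = n₀ / (1 + (n₀−1)/N) = 236 / (1 + 235/550) = 236 / 1.4273 ≈ 165.35.
Rounding up, n = 166.

166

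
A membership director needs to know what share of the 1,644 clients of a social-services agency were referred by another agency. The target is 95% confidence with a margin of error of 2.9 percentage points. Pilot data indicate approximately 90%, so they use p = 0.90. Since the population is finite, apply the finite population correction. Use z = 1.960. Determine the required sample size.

330

Unadjusted: n₀ = 1.960² × 0.90 × 0.10 / 0.029² ≈ 411.11, so n₀ = 412.
Finite population correction with N = 1,644: n = n₀ / (1 + (n₀−1)/N) = 412 / (1 + 411/1644) = 412 / 1.2500 ≈ 329.60.
Rounding up, n = 330.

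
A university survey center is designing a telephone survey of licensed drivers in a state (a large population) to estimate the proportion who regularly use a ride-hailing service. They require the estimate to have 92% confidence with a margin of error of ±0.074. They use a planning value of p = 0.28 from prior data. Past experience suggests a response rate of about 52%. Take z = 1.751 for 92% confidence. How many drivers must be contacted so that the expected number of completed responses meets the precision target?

Completed interviews needed: n₀ = 1.751² × 0.2016 / 0.074² ≈ 112.88 → 113.
At a 52% response rate, contacts needed = 113 / 0.52 ≈ 217.31 → 218.

218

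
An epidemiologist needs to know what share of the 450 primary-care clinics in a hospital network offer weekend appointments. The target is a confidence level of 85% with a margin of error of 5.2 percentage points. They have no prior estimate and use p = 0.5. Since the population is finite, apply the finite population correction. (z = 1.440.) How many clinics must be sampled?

135

Unadjusted: n₀ = 1.440² × 0.50 × 0.50 / 0.052² ≈ 191.72, so n₀ = 192.
Finite population correction with N = 450: n = n₀ / (1 + (n₀−1)/N) = 192 / (1 + 191/450) = 192 / 1.4244 ≈ 134.79.
Rounding up, n = 135.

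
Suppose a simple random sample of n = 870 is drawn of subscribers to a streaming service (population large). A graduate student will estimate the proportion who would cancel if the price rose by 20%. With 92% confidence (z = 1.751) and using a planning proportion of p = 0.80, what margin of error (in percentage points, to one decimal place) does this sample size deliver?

SE(p̂) = √[p(1−p)/n] = √[0.1600/870] = 0.01356.
E = z × SE = 1.751 × 0.01356 = 0.02375, or 2.4 percentage points.

2.4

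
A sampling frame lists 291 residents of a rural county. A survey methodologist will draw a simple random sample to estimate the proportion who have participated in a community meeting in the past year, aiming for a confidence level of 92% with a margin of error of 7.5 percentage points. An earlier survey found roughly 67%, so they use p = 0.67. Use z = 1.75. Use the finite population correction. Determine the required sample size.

Unadjusted: n₀ = 1.75² × 0.67 × 0.33 / 0.075² ≈ 120.38, so n₀ = 121.
Finite population correction with N = 291: n = n₀ / (1 + (n₀−1)/N) = 121 / (1 + 120/291) = 121 / 1.4124 ≈ 85.67.
Rounding up, n = 86.

86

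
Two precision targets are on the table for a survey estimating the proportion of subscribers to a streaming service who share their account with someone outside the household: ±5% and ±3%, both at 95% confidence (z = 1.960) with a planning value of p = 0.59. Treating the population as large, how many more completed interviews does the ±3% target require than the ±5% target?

661

At ±5%: n = 1.960² × 0.2419 / 0.050² ≈ 371.71 → 372.
At ±3%: n = 1.960² × 0.2419 / 0.030² ≈ 1032.54 → 1033.
Additional respondents: 1033 − 372 = 661.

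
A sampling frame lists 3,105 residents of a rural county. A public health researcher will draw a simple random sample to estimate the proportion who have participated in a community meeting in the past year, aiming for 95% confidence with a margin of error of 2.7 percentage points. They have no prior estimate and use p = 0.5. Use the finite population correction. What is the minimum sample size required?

For 95% confidence, z = 1.960.
Unadjusted: n₀ = 1.960² × 0.50 × 0.50 / 0.027² ≈ 1317.42, so n₀ = 1318.
Finite population correction with N = 3,105: n = n₀ / (1 + (n₀−1)/N) = 1318 / (1 + 1317/3105) = 1318 / 1.4242 ≈ 925.46.
Rounding up, n = 926.

926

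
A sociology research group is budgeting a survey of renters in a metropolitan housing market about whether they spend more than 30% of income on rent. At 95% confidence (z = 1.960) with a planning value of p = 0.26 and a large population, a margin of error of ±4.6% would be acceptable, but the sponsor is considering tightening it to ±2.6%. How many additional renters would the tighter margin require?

744

At ±4.6%: n = 1.960² × 0.1924 / 0.046² ≈ 349.30 → 350.
At ±2.6%: n = 1.960² × 0.1924 / 0.026² ≈ 1093.38 → 1094.
Additional respondents: 1094 − 350 = 744.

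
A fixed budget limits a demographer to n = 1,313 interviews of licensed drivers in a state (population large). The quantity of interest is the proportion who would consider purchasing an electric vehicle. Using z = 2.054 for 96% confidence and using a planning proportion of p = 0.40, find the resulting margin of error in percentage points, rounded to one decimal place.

SE(p̂) = √[p(1−p)/n] = √[0.2400/1313] = 0.01352.
E = z × SE = 2.054 × 0.01352 = 0.02777, or 2.8 percentage points.

2.8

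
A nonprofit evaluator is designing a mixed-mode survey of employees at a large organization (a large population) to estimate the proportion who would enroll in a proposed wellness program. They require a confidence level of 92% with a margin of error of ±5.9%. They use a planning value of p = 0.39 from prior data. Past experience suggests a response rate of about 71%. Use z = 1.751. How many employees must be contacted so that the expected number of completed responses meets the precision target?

296

Completed interviews needed: n₀ = 1.751² × 0.2379 / 0.059² ≈ 209.54 → 210.
At a 71% response rate, contacts needed = 210 / 0.71 ≈ 295.77 → 296.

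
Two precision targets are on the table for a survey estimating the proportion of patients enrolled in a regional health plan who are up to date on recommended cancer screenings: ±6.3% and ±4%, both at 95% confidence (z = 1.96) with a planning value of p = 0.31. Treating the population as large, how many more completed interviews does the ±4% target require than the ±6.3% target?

306

At ±6.3%: n = 1.96² × 0.2139 / 0.063² ≈ 207.03 → 208.
At ±4%: n = 1.96² × 0.2139 / 0.040² ≈ 513.57 → 514.
Additional respondents: 514 − 208 = 306.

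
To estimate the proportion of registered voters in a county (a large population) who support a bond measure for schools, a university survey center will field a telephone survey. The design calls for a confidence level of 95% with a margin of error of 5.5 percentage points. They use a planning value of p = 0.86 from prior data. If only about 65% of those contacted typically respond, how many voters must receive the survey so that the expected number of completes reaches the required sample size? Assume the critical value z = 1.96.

Completed interviews needed: n₀ = 1.96² × 0.1204 / 0.055² ≈ 152.90 → 153.
At a 65% response rate, contacts needed = 153 / 0.65 ≈ 235.38 → 236.

236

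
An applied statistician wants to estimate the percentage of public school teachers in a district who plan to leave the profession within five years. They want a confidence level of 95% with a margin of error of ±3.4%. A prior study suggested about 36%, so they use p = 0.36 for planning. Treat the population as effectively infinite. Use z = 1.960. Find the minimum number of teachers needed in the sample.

With p = 0.36, p(1−p) = 0.2304.
n = z²·p(1−p)/E² = 1.960² × 0.2304 / 0.034² = 3.8416 × 0.2304 / 0.001156 ≈ 765.66.
Rounding up gives n = 766.

766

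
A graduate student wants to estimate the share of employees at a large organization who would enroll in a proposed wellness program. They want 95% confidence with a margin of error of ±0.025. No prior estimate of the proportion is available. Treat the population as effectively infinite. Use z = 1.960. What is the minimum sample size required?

With no prior estimate, use p = 0.5, giving p(1−p) = 0.25.
n = z²·p(1−p)/E² = 1.960² × 0.2500 / 0.025² = 3.8416 × 0.2500 / 0.000625 ≈ 1536.64.
Rounding up gives n = 1537.

1537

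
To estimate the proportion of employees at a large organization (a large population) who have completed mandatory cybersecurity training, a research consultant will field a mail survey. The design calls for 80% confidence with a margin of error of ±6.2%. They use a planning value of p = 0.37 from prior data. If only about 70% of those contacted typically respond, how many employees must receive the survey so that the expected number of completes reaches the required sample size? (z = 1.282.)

143

Completed interviews needed: n₀ = 1.282² × 0.2331 / 0.062² ≈ 99.66 → 100.
At a 70% response rate, contacts needed = 100 / 0.70 ≈ 142.86 → 143.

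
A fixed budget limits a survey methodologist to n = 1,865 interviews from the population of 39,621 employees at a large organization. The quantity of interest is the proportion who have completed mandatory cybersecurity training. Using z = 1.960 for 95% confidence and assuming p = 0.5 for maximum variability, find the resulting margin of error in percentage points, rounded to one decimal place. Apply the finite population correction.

2.2

Finite-population factor: (N−n)/(N−1) = (39621−1865)/(39621−1) = 0.9530.
SE(p̂) = √[p(1−p)/n · (N−n)/(N−1)] = √[0.2500/1865 × 0.9530] = 0.01130.
E = z × SE = 1.960 × 0.01130 = 0.02215 ≈ 2.2 percentage points.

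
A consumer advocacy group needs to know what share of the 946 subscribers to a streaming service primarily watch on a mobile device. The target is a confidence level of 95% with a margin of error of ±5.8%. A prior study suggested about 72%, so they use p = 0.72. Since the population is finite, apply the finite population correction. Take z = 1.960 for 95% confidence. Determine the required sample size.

186

Unadjusted: n₀ = 1.960² × 0.72 × 0.28 / 0.058² ≈ 230.22, so n₀ = 231.
Finite population correction with N = 946: n = n₀ / (1 + (n₀−1)/N) = 231 / (1 + 230/946) = 231 / 1.2431 ≈ 185.82.
Rounding up, n = 186.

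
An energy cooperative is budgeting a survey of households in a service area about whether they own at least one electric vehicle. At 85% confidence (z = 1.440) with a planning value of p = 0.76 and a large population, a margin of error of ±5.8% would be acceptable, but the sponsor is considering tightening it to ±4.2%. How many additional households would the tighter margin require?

102

At ±5.8%: n = 1.440² × 0.1824 / 0.058² ≈ 112.43 → 113.
At ±4.2%: n = 1.440² × 0.1824 / 0.042² ≈ 214.41 → 215.
Additional respondents: 215 − 113 = 102.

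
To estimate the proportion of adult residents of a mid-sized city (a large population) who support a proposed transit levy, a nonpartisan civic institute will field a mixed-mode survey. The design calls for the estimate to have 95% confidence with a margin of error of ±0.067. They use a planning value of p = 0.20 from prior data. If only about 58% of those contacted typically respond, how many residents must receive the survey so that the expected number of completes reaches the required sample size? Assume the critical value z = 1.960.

237

Completed interviews needed: n₀ = 1.960² × 0.1600 / 0.067² ≈ 136.92 → 137.
At a 58% response rate, contacts needed = 137 / 0.58 ≈ 236.21 → 237.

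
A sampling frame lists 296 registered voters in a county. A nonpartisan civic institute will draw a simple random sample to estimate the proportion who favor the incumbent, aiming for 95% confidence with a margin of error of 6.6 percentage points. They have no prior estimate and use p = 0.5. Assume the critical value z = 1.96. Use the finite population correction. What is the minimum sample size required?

Unadjusted: n₀ = 1.96² × 0.50 × 0.50 / 0.066² ≈ 220.48, so n₀ = 221.
Finite population correction with N = 296: n = n₀ / (1 + (n₀−1)/N) = 221 / (1 + 220/296) = 221 / 1.7432 ≈ 126.78.
Rounding up, n = 127.

127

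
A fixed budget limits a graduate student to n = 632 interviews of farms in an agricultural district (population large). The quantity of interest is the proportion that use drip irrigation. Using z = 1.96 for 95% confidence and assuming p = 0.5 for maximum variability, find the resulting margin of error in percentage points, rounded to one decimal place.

3.9

SE(p̂) = √[p(1−p)/n] = √[0.2500/632] = 0.01989.
E = z × SE = 1.96 × 0.01989 = 0.03898, or 3.9 percentage points.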